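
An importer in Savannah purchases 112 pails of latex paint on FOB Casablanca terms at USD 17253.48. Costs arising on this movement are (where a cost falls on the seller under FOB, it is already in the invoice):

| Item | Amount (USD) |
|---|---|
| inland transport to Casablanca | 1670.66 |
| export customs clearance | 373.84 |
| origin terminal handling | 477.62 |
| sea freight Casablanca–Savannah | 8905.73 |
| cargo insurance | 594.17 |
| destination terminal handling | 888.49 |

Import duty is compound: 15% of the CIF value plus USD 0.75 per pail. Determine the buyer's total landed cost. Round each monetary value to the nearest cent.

FOB: the seller bears costs until goods are on board at the origin port; the buyer bears freight, insurance and all costs thereafter.
Already in the invoice (seller's account under FOB): inland to port, export clearance, origin terminal — exclude.
CIF value = FOB price + freight + insurance = 17253.48 + 8905.73 + 594.17 = 26753.38
Ad valorem component: 26753.38 × 15% = 4013.01
Specific component: 112 × 0.75 = 84.00
Import duty = 4013.01 + 84.00 = 4097.01
Buyer bears: freight 8905.73 + insurance 594.17 + destination terminal 888.49 + duty 4097.01 = 14485.40
Landed cost = invoice 17253.48 + 14485.40 = 31738.88

Total landed cost: USD 31738.88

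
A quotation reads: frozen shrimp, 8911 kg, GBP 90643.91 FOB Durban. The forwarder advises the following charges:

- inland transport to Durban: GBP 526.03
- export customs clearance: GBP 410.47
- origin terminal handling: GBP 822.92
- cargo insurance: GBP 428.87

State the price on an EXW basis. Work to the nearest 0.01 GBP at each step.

Not relevant to the conversion: insurance — on the buyer under both terms; not part of either seller's price.
From FOB to EXW, the seller no longer bears: inland to port, export clearance, origin terminal.
EXW price = 90643.91 − 526.03 − 410.47 − 822.92 = 88884.49

EXW price: GBP 88884.49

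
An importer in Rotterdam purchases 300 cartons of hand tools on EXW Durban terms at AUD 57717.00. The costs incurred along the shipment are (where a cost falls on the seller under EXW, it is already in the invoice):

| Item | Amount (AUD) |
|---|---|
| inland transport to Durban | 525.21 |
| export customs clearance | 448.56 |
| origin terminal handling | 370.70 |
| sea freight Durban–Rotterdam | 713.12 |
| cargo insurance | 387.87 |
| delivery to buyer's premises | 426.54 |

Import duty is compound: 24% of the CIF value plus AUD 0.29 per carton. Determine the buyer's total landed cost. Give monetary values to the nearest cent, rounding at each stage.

EXW: the seller makes goods available at their premises; the buyer bears all onward costs.
CIF value = EXW price + inland to port + export clearance + origin terminal + freight + insurance = 57717.00 + 525.21 + 448.56 + 370.70 + 713.12 + 387.87 = 60162.46
Ad valorem component: 60162.46 × 24% = 14438.99
Specific component: 300 × 0.29 = 87.00
Import duty = 14438.99 + 87.00 = 14525.99
Buyer bears: inland to port 525.21 + export clearance 448.56 + origin terminal 370.70 + freight 713.12 + insurance 387.87 + delivery 426.54 + duty 14525.99 = 17397.99
Landed cost = invoice 57717.00 + 17397.99 = 75114.99

Total landed cost: AUD 75114.99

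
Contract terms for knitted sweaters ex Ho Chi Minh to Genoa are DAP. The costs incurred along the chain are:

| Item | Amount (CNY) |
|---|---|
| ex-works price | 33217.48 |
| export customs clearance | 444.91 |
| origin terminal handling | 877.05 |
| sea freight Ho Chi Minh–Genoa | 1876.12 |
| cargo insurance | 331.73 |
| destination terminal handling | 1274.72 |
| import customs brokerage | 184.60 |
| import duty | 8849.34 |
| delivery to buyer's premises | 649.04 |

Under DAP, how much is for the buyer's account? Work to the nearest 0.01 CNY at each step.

DAP: the seller bears all costs to the named destination except import duty and clearance.
Seller's account: goods 33217.48 + export clearance 444.91 + origin terminal 877.05 + freight 1876.12 + insurance 331.73 + destination terminal 1274.72 + delivery 649.04 = 38671.05
Buyer's account: brokerage 184.60 + duty 8849.34 = 9033.94

Buyer's account: CNY 9033.94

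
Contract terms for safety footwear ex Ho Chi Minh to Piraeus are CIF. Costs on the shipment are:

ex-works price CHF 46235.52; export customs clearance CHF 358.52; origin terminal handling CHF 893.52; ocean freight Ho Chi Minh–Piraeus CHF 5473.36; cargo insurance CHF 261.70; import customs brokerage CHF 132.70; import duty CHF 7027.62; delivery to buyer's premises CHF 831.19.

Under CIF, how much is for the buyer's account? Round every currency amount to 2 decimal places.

Buyer's account: CHF 7991.51

CIF: the seller pays costs through ocean freight and marine insurance to the destination port.
Seller's account: goods 46235.52 + export clearance 358.52 + origin terminal 893.52 + freight 5473.36 + insurance 261.70 = 53222.62
Buyer's account: brokerage 132.70 + duty 7027.62 + delivery 831.19 = 7991.51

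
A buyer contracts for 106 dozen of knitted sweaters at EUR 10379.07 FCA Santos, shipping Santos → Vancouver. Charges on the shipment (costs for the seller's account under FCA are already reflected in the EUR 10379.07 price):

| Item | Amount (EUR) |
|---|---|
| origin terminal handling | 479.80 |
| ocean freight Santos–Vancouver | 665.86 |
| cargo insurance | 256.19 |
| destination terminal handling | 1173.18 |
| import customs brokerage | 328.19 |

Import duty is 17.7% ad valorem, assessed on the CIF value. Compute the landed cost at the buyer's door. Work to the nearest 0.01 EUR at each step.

FCA: the seller delivers export-cleared goods to the carrier; the buyer bears costs from that point.
CIF value = FCA price + origin terminal + freight + insurance = 10379.07 + 479.80 + 665.86 + 256.19 = 11780.92
Import duty = 11780.92 × 17.7% = 2085.22
Buyer bears: origin terminal 479.80 + freight 665.86 + insurance 256.19 + destination terminal 1173.18 + brokerage 328.19 + duty 2085.22 = 4988.44
Landed cost = invoice 10379.07 + 4988.44 = 15367.51

Total landed cost: EUR 15367.51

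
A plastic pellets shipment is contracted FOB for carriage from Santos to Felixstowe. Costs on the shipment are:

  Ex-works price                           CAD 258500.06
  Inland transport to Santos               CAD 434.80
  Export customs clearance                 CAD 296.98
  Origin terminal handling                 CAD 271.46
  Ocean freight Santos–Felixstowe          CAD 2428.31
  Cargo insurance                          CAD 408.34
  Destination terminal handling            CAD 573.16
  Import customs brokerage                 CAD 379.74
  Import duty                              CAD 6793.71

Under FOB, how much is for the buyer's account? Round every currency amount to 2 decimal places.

FOB: the seller bears costs until goods are on board at the origin port; the buyer bears freight, insurance and all costs thereafter.
Seller's account: goods 258500.06 + inland to port 434.80 + export clearance 296.98 + origin terminal 271.46 = 259503.30
Buyer's account: freight 2428.31 + insurance 408.34 + destination terminal 573.16 + brokerage 379.74 + duty 6793.71 = 10583.26

Buyer's account: CAD 10583.26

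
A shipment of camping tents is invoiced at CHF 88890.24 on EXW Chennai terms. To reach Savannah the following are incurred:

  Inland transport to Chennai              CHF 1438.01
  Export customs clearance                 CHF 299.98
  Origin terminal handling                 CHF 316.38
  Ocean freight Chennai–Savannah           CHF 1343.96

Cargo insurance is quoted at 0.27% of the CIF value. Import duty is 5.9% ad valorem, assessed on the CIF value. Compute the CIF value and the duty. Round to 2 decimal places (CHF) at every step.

Let C be the CIF value. C = EXW price + pre-shipment costs + freight + 0.27% × C
C − 0.27% × C = 88890.24 + 1438.01 + 299.98 + 316.38 + 1343.96
0.9973 × C = 92288.57
C = 92288.57 / 0.9973 = 92538.42
Insurance premium = 0.27% × 92538.42 = 249.85
Import duty = 92538.42 × 5.9% = 5459.77

CIF value: CHF 92538.42; import duty: CHF 5459.77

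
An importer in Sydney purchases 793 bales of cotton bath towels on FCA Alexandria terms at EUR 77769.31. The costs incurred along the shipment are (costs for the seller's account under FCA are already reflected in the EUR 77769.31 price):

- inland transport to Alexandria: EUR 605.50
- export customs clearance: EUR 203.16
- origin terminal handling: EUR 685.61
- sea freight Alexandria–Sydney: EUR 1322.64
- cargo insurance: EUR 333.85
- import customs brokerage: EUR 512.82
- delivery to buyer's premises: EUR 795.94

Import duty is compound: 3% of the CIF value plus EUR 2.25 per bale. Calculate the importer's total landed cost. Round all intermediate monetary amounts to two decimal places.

FCA: the seller delivers export-cleared goods to the carrier; the buyer bears costs from that point.
Already in the invoice (seller's account under FCA): inland to port, export clearance — exclude.
CIF value = FCA price + origin terminal + freight + insurance = 77769.31 + 685.61 + 1322.64 + 333.85 = 80111.41
Ad valorem component: 80111.41 × 3% = 2403.34
Specific component: 793 × 2.25 = 1784.25
Import duty = 2403.34 + 1784.25 = 4187.59
Buyer bears: origin terminal 685.61 + freight 1322.64 + insurance 333.85 + brokerage 512.82 + delivery 795.94 + duty 4187.59 = 7838.45
Landed cost = invoice 77769.31 + 7838.45 = 85607.76

Total landed cost: EUR 85607.76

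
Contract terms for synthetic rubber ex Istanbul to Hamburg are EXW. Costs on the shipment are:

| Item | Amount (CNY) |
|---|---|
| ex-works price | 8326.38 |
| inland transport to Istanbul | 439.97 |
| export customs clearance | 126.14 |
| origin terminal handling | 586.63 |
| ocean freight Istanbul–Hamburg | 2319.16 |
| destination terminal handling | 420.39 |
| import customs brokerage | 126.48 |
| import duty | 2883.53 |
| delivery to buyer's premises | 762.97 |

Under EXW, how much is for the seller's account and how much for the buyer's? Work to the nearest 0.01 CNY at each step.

EXW: the seller makes goods available at their premises; the buyer bears all onward costs.
Seller's account: goods 8326.38 = 8326.38
Buyer's account: inland to port 439.97 + export clearance 126.14 + origin terminal 586.63 + freight 2319.16 + destination terminal 420.39 + brokerage 126.48 + duty 2883.53 + delivery 762.97 = 7665.27

Seller: CNY 8326.38; buyer: CNY 7665.27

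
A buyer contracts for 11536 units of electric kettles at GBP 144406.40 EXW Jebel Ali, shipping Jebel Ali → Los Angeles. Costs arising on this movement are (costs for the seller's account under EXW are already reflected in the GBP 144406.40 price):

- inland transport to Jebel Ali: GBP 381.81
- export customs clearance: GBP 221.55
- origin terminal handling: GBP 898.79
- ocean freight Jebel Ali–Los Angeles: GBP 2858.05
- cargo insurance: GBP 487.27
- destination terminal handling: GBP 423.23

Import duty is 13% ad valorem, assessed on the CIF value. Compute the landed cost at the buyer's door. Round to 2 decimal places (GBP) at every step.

Total landed cost: GBP 169080.10

EXW: the seller makes goods available at their premises; the buyer bears all onward costs.
CIF value = EXW price + inland to port + export clearance + origin terminal + freight + insurance = 144406.40 + 381.81 + 221.55 + 898.79 + 2858.05 + 487.27 = 149253.87
Import duty = 149253.87 × 13% = 19403.00
Buyer bears: inland to port 381.81 + export clearance 221.55 + origin terminal 898.79 + freight 2858.05 + insurance 487.27 + destination terminal 423.23 + duty 19403.00 = 24673.70
Landed cost = invoice 144406.40 + 24673.70 = 169080.10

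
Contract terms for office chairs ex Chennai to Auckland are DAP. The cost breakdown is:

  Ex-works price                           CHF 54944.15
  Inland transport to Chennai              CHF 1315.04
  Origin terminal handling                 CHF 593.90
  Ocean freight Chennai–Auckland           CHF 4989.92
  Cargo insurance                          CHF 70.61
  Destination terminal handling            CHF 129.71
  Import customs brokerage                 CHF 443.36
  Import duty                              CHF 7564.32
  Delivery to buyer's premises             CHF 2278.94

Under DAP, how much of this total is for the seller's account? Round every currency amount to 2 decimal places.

DAP: the seller bears all costs to the named destination except import duty and clearance.
Seller's account: goods 54944.15 + inland to port 1315.04 + origin terminal 593.90 + freight 4989.92 + insurance 70.61 + destination terminal 129.71 + delivery 2278.94 = 64322.27
Buyer's account: brokerage 443.36 + duty 7564.32 = 8007.68

Seller's account: CHF 64322.27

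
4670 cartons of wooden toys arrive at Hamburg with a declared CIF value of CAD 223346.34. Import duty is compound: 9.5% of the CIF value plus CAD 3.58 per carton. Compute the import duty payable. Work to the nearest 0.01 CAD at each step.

Import duty: CAD 37936.50

Ad valorem component: 223346.34 × 9.5% = 21217.90
Specific component: 4670 × 3.58 = 16718.60
Import duty = 21217.90 + 16718.60 = 37936.50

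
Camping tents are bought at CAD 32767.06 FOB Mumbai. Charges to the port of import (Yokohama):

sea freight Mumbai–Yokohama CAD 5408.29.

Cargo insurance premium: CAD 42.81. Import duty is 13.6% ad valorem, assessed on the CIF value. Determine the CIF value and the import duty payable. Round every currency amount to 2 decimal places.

CIF = FOB price + freight + insurance
CIF = 32767.06 + 5408.29 + 42.81 = 38218.16
Import duty = 38218.16 × 13.6% = 5197.67

CIF value: CAD 38218.16; import duty: CAD 5197.67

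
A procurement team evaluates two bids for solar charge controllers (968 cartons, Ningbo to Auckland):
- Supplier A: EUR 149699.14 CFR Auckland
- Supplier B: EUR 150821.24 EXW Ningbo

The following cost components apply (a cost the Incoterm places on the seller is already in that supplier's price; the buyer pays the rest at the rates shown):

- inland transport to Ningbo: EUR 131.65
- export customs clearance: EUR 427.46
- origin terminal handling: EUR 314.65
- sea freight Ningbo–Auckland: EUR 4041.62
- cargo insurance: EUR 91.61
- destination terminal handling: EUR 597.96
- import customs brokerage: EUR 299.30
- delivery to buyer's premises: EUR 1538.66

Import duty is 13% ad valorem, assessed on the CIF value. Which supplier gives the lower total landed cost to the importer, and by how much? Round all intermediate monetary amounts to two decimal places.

Supplier A (CFR):
CIF value = CFR price + insurance = 149699.14 + 91.61 = 149790.75
Import duty = 149790.75 × 13% = 19472.80
Buyer bears (A): 91.61 + 597.96 + 299.30 + 1538.66 = 2527.53
Landed cost (A) = invoice 149699.14 + 2527.53 + duty 19472.80 = 171699.47
Supplier B (EXW):
CIF value = EXW price + inland to port + export clearance + origin terminal + freight + insurance = 150821.24 + 131.65 + 427.46 + 314.65 + 4041.62 + 91.61 = 155828.23
Import duty = 155828.23 × 13% = 20257.67
Buyer bears (B): 131.65 + 427.46 + 314.65 + 4041.62 + 91.61 + 597.96 + 299.30 + 1538.66 = 7442.91
Landed cost (B) = invoice 150821.24 + 7442.91 + duty 20257.67 = 178521.82
Difference = |171699.47 − 178521.82| = 6822.35

Supplier A is cheaper by EUR 6822.35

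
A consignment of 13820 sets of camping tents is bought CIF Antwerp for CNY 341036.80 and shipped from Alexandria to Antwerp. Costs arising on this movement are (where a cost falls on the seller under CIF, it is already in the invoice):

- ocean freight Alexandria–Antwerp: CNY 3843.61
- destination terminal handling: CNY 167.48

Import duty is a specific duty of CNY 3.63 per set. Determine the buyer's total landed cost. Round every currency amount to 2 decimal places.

CIF: the seller pays costs through ocean freight and marine insurance to the destination port.
Already in the invoice (seller's account under CIF): freight — exclude.
The CIF price already equals the CIF value: 341036.80
Import duty = 13820 × 3.63 = 50166.60
Buyer bears: destination terminal 167.48 + duty 50166.60 = 50334.08
Landed cost = invoice 341036.80 + 50334.08 = 391370.88

Total landed cost: CNY 391370.88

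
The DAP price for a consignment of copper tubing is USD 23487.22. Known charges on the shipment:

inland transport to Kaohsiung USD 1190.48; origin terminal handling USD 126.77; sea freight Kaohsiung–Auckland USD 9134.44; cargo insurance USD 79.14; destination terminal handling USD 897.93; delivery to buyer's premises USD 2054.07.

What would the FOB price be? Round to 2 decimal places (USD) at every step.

FOB price: USD 11321.64

Not relevant to the conversion: inland to port, origin terminal — on the seller under both DAP and FOB; already in the DAP price and stays in the FOB price.
From DAP to FOB, the seller no longer bears: freight, insurance, destination terminal, delivery.
FOB price = 23487.22 − 9134.44 − 79.14 − 897.93 − 2054.07 = 11321.64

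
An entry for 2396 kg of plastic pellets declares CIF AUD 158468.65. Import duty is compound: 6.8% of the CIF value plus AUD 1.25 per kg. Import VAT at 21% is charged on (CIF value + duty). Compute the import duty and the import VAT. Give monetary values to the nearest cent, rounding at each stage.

Import duty: AUD 13770.87; import VAT: AUD 36170.30

Ad valorem component: 158468.65 × 6.8% = 10775.87
Specific component: 2396 × 1.25 = 2995.00
Import duty = 10775.87 + 2995.00 = 13770.87
VAT base = CIF + duty = 158468.65 + 13770.87 = 172239.52
Import VAT = 172239.52 × 21% = 36170.30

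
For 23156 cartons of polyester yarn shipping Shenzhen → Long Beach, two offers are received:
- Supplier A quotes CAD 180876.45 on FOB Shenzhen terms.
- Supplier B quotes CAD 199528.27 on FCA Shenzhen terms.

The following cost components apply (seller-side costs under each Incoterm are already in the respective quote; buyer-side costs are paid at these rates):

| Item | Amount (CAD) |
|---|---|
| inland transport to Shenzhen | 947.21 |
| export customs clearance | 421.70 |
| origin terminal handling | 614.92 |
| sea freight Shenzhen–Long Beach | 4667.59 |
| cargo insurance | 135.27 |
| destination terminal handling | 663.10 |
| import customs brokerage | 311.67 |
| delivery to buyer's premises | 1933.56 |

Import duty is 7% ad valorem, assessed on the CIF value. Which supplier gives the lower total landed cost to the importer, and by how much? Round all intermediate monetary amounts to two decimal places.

Supplier A is cheaper by CAD 20615.41

Supplier A (FOB):
CIF value = FOB price + freight + insurance = 180876.45 + 4667.59 + 135.27 = 185679.31
Import duty = 185679.31 × 7% = 12997.55
Buyer bears (A): 4667.59 + 135.27 + 663.10 + 311.67 + 1933.56 = 7711.19
Landed cost (A) = invoice 180876.45 + 7711.19 + duty 12997.55 = 201585.19
Supplier B (FCA):
CIF value = FCA price + origin terminal + freight + insurance = 199528.27 + 614.92 + 4667.59 + 135.27 = 204946.05
Import duty = 204946.05 × 7% = 14346.22
Buyer bears (B): 614.92 + 4667.59 + 135.27 + 663.10 + 311.67 + 1933.56 = 8326.11
Landed cost (B) = invoice 199528.27 + 8326.11 + duty 14346.22 = 222200.60
Difference = |201585.19 − 222200.60| = 20615.41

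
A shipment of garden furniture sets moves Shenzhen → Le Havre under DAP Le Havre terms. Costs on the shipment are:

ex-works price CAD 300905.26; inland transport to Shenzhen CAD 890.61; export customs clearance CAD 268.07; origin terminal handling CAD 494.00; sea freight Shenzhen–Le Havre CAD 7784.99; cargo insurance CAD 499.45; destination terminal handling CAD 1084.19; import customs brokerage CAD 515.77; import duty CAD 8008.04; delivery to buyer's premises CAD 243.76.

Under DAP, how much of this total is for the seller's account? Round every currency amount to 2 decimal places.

Seller's account: CAD 312170.33

DAP: the seller bears all costs to the named destination except import duty and clearance.
Seller's account: goods 300905.26 + inland to port 890.61 + export clearance 268.07 + origin terminal 494.00 + freight 7784.99 + insurance 499.45 + destination terminal 1084.19 + delivery 243.76 = 312170.33
Buyer's account: brokerage 515.77 + duty 8008.04 = 8523.81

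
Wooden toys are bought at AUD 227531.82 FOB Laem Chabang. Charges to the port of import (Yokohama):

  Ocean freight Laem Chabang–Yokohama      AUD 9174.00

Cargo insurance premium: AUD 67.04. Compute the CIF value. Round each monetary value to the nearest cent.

CIF value: AUD 236772.86

CIF = FOB price + freight + insurance
CIF = 227531.82 + 9174.00 + 67.04 = 236772.86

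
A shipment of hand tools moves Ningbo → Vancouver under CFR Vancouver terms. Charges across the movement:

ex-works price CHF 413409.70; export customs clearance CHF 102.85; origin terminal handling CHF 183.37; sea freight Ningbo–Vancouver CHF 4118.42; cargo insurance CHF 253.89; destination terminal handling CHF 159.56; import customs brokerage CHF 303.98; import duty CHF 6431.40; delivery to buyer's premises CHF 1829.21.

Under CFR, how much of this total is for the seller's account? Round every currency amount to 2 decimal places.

Seller's account: CHF 417814.34

CFR: the seller pays costs through ocean freight to the destination port, but not insurance.
Seller's account: goods 413409.70 + export clearance 102.85 + origin terminal 183.37 + freight 4118.42 = 417814.34
Buyer's account: insurance 253.89 + destination terminal 159.56 + brokerage 303.98 + duty 6431.40 + delivery 1829.21 = 8978.04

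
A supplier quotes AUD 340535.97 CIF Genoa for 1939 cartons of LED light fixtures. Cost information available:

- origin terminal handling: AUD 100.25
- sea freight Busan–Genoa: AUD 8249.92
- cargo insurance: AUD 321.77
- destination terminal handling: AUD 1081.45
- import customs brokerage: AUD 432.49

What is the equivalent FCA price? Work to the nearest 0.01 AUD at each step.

Not relevant to the conversion: destination terminal, brokerage — on the buyer under both terms; not part of either seller's price.
From CIF to FCA, the seller no longer bears: origin terminal, freight, insurance.
FCA price = 340535.97 − 100.25 − 8249.92 − 321.77 = 331864.03

FCA price: AUD 331864.03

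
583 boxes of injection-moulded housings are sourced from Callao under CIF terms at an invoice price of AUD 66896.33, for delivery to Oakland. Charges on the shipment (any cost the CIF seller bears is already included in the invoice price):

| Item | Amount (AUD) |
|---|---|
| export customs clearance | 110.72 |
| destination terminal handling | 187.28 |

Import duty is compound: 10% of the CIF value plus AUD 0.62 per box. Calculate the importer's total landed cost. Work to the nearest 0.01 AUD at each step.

Total landed cost: AUD 74134.70

CIF: the seller pays costs through ocean freight and marine insurance to the destination port.
Already in the invoice (seller's account under CIF): export clearance — exclude.
The CIF price already equals the CIF value: 66896.33
Ad valorem component: 66896.33 × 10% = 6689.63
Specific component: 583 × 0.62 = 361.46
Import duty = 6689.63 + 361.46 = 7051.09
Buyer bears: destination terminal 187.28 + duty 7051.09 = 7238.37
Landed cost = invoice 66896.33 + 7238.37 = 74134.70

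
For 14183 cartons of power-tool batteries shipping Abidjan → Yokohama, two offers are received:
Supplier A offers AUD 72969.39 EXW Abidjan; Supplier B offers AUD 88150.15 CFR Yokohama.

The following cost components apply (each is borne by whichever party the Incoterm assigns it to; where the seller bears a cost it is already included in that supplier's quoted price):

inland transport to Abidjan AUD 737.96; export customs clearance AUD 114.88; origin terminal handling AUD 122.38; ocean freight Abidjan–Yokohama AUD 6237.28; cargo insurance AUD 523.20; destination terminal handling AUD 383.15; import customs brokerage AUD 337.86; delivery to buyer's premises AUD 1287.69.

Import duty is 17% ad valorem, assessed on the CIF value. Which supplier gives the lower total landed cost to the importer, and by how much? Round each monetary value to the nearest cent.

Supplier A is cheaper by AUD 9322.86

Supplier A (EXW):
CIF value = EXW price + inland to port + export clearance + origin terminal + freight + insurance = 72969.39 + 737.96 + 114.88 + 122.38 + 6237.28 + 523.20 = 80705.09
Import duty = 80705.09 × 17% = 13719.87
Buyer bears (A): 737.96 + 114.88 + 122.38 + 6237.28 + 523.20 + 383.15 + 337.86 + 1287.69 = 9744.40
Landed cost (A) = invoice 72969.39 + 9744.40 + duty 13719.87 = 96433.66
Supplier B (CFR):
CIF value = CFR price + insurance = 88150.15 + 523.20 = 88673.35
Import duty = 88673.35 × 17% = 15074.47
Buyer bears (B): 523.20 + 383.15 + 337.86 + 1287.69 = 2531.90
Landed cost (B) = invoice 88150.15 + 2531.90 + duty 15074.47 = 105756.52
Difference = |96433.66 − 105756.52| = 9322.86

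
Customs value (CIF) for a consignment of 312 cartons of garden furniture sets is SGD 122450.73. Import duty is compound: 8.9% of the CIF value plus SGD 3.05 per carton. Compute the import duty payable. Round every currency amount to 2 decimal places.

Import duty: SGD 11849.71

Ad valorem component: 122450.73 × 8.9% = 10898.11
Specific component: 312 × 3.05 = 951.60
Import duty = 10898.11 + 951.60 = 11849.71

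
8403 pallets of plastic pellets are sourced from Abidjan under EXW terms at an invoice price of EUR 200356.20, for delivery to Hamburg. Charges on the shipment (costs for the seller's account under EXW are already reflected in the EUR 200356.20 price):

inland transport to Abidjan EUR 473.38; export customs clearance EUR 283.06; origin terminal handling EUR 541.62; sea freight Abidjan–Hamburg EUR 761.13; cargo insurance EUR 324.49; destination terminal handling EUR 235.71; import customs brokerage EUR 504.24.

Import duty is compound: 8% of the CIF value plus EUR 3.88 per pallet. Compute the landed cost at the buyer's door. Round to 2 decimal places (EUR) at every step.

Total landed cost: EUR 252302.66

EXW: the seller makes goods available at their premises; the buyer bears all onward costs.
CIF value = EXW price + inland to port + export clearance + origin terminal + freight + insurance = 200356.20 + 473.38 + 283.06 + 541.62 + 761.13 + 324.49 = 202739.88
Ad valorem component: 202739.88 × 8% = 16219.19
Specific component: 8403 × 3.88 = 32603.64
Import duty = 16219.19 + 32603.64 = 48822.83
Buyer bears: inland to port 473.38 + export clearance 283.06 + origin terminal 541.62 + freight 761.13 + insurance 324.49 + destination terminal 235.71 + brokerage 504.24 + duty 48822.83 = 51946.46
Landed cost = invoice 200356.20 + 51946.46 = 252302.66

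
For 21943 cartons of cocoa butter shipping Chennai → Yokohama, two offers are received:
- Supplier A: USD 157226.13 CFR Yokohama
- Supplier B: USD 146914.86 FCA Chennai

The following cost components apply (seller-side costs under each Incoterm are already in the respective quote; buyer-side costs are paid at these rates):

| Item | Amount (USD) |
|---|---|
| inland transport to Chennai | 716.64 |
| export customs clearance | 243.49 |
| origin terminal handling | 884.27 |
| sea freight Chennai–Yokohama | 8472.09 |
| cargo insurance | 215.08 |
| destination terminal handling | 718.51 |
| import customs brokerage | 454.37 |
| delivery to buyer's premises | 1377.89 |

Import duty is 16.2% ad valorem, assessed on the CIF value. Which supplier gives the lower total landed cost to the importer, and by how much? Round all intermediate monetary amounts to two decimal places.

Supplier A (CFR):
CIF value = CFR price + insurance = 157226.13 + 215.08 = 157441.21
Import duty = 157441.21 × 16.2% = 25505.48
Buyer bears (A): 215.08 + 718.51 + 454.37 + 1377.89 = 2765.85
Landed cost (A) = invoice 157226.13 + 2765.85 + duty 25505.48 = 185497.46
Supplier B (FCA):
CIF value = FCA price + origin terminal + freight + insurance = 146914.86 + 884.27 + 8472.09 + 215.08 = 156486.30
Import duty = 156486.30 × 16.2% = 25350.78
Buyer bears (B): 884.27 + 8472.09 + 215.08 + 718.51 + 454.37 + 1377.89 = 12122.21
Landed cost (B) = invoice 146914.86 + 12122.21 + duty 25350.78 = 184387.85
Difference = |185497.46 − 184387.85| = 1109.61

Supplier B is cheaper by USD 1109.61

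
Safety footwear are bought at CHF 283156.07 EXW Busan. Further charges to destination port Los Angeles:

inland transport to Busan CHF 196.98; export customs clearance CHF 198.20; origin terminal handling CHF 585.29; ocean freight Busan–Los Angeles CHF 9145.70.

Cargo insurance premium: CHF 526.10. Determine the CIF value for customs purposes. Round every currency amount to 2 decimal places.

CIF = EXW price + pre-shipment costs + freight + insurance
CIF = 283156.07 + 196.98 + 198.20 + 585.29 + 9145.70 + 526.10 = 293808.34

CIF value: CHF 293808.34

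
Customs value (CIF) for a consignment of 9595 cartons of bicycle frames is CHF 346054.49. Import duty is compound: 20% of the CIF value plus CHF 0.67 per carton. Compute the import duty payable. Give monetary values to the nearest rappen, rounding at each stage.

Ad valorem component: 346054.49 × 20% = 69210.90
Specific component: 9595 × 0.67 = 6428.65
Import duty = 69210.90 + 6428.65 = 75639.55

Import duty: CHF 75639.55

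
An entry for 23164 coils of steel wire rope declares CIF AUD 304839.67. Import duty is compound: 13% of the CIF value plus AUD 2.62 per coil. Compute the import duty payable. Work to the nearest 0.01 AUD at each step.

Ad valorem component: 304839.67 × 13% = 39629.16
Specific component: 23164 × 2.62 = 60689.68
Import duty = 39629.16 + 60689.68 = 100318.84

Import duty: AUD 100318.84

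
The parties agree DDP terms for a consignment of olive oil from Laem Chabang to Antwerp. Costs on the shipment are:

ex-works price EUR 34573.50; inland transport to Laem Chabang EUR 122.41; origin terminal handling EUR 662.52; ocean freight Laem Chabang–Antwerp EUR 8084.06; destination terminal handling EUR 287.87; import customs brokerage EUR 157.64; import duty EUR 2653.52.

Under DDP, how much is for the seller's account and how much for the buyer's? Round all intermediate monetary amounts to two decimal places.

Seller: EUR 46541.52; buyer: EUR 0.00

DDP: the seller bears all costs including import duty.
Seller's account: goods 34573.50 + inland to port 122.41 + origin terminal 662.52 + freight 8084.06 + destination terminal 287.87 + brokerage 157.64 + duty 2653.52 = 46541.52
Buyer's account: 0.00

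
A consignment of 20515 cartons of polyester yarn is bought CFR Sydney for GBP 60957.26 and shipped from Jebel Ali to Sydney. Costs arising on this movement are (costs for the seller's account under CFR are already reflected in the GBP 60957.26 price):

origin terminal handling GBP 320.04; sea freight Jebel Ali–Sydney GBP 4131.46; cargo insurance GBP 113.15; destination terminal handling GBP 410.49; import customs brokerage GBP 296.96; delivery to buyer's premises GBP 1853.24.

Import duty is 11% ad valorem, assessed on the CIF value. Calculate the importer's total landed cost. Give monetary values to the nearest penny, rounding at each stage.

CFR: the seller pays costs through ocean freight to the destination port, but not insurance.
Already in the invoice (seller's account under CFR): origin terminal, freight — exclude.
CIF value = CFR price + insurance = 60957.26 + 113.15 = 61070.41
Import duty = 61070.41 × 11% = 6717.75
Buyer bears: insurance 113.15 + destination terminal 410.49 + brokerage 296.96 + delivery 1853.24 + duty 6717.75 = 9391.59
Landed cost = invoice 60957.26 + 9391.59 = 70348.85

Total landed cost: GBP 70348.85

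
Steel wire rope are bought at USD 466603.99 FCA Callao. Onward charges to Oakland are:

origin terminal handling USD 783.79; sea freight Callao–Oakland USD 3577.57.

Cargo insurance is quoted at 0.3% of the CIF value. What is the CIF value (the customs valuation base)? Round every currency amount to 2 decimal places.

CIF value: USD 472382.50

Let C be the CIF value. C = FCA price + pre-shipment costs + freight + 0.3% × C
C − 0.3% × C = 466603.99 + 783.79 + 3577.57
0.997 × C = 470965.35
C = 470965.35 / 0.997 = 472382.50
Insurance premium = 0.3% × 472382.50 = 1417.15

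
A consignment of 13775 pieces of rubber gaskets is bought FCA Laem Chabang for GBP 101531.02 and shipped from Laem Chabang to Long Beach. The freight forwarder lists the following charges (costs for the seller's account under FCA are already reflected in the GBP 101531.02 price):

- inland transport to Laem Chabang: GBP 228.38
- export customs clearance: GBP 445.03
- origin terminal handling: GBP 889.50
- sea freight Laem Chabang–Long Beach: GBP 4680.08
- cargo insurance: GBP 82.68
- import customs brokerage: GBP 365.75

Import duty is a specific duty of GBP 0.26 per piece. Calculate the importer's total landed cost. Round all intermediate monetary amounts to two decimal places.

Total landed cost: GBP 111130.53

FCA: the seller delivers export-cleared goods to the carrier; the buyer bears costs from that point.
Already in the invoice (seller's account under FCA): inland to port, export clearance — exclude.
CIF value = FCA price + origin terminal + freight + insurance = 101531.02 + 889.50 + 4680.08 + 82.68 = 107183.28
Import duty = 13775 × 0.26 = 3581.50
Buyer bears: origin terminal 889.50 + freight 4680.08 + insurance 82.68 + brokerage 365.75 + duty 3581.50 = 9599.51
Landed cost = invoice 101531.02 + 9599.51 = 111130.53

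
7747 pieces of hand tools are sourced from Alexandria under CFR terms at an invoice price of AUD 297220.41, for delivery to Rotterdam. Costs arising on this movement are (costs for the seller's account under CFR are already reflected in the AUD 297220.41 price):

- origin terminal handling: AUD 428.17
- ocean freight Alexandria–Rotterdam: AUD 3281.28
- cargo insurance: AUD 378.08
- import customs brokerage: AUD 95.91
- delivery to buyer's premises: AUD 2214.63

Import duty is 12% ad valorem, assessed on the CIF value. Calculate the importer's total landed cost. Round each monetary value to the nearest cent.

CFR: the seller pays costs through ocean freight to the destination port, but not insurance.
Already in the invoice (seller's account under CFR): origin terminal, freight — exclude.
CIF value = CFR price + insurance = 297220.41 + 378.08 = 297598.49
Import duty = 297598.49 × 12% = 35711.82
Buyer bears: insurance 378.08 + brokerage 95.91 + delivery 2214.63 + duty 35711.82 = 38400.44
Landed cost = invoice 297220.41 + 38400.44 = 335620.85

Total landed cost: AUD 335620.85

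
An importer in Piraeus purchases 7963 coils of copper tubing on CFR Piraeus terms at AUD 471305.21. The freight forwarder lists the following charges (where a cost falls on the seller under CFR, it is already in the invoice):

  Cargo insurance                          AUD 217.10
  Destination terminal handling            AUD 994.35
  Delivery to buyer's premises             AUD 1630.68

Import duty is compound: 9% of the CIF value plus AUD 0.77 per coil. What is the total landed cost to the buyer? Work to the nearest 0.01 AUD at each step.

Total landed cost: AUD 522715.86

CFR: the seller pays costs through ocean freight to the destination port, but not insurance.
CIF value = CFR price + insurance = 471305.21 + 217.10 = 471522.31
Ad valorem component: 471522.31 × 9% = 42437.01
Specific component: 7963 × 0.77 = 6131.51
Import duty = 42437.01 + 6131.51 = 48568.52
Buyer bears: insurance 217.10 + destination terminal 994.35 + delivery 1630.68 + duty 48568.52 = 51410.65
Landed cost = invoice 471305.21 + 51410.65 = 522715.86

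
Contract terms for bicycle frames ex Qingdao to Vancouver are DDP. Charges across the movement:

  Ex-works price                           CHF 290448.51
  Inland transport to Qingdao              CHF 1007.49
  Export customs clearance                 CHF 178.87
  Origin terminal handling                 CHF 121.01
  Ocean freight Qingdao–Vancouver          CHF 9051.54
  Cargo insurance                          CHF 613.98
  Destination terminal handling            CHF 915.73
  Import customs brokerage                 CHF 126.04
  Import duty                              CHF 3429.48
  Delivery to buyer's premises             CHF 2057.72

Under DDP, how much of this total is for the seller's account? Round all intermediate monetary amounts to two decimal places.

Seller's account: CHF 307950.37

DDP: the seller bears all costs including import duty.
Seller's account: goods 290448.51 + inland to port 1007.49 + export clearance 178.87 + origin terminal 121.01 + freight 9051.54 + insurance 613.98 + destination terminal 915.73 + brokerage 126.04 + duty 3429.48 + delivery 2057.72 = 307950.37
Buyer's account: 0.00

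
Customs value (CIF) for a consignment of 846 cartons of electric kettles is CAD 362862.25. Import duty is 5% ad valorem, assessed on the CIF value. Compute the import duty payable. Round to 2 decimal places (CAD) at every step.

Import duty = 362862.25 × 5% = 18143.11

Import duty: CAD 18143.11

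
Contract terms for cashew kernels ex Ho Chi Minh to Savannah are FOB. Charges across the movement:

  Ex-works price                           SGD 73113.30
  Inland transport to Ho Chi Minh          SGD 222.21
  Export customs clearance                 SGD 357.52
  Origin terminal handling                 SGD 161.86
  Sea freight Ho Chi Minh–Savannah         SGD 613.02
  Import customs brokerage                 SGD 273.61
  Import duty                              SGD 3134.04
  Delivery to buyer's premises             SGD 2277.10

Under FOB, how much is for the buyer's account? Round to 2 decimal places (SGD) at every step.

Buyer's account: SGD 6297.77

FOB: the seller bears costs until goods are on board at the origin port; the buyer bears freight, insurance and all costs thereafter.
Seller's account: goods 73113.30 + inland to port 222.21 + export clearance 357.52 + origin terminal 161.86 = 73854.89
Buyer's account: freight 613.02 + brokerage 273.61 + duty 3134.04 + delivery 2277.10 = 6297.77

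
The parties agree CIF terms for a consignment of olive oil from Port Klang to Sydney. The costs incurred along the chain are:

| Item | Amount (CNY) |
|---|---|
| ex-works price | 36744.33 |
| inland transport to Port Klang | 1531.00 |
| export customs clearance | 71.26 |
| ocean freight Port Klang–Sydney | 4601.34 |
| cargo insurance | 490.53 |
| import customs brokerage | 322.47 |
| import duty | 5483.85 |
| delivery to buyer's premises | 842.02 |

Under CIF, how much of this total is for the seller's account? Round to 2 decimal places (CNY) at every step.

Seller's account: CNY 43438.46

CIF: the seller pays costs through ocean freight and marine insurance to the destination port.
Seller's account: goods 36744.33 + inland to port 1531.00 + export clearance 71.26 + freight 4601.34 + insurance 490.53 = 43438.46
Buyer's account: brokerage 322.47 + duty 5483.85 + delivery 842.02 = 6648.34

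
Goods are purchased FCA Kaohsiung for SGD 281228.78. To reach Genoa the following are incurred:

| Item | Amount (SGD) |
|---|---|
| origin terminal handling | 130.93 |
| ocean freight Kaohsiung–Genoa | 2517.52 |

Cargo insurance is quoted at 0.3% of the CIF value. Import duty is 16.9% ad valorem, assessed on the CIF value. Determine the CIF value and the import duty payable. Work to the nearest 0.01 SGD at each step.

CIF value: SGD 284731.42; import duty: SGD 48119.61

Let C be the CIF value. C = FCA price + pre-shipment costs + freight + 0.3% × C
C − 0.3% × C = 281228.78 + 130.93 + 2517.52
0.997 × C = 283877.23
C = 283877.23 / 0.997 = 284731.42
Insurance premium = 0.3% × 284731.42 = 854.19
Import duty = 284731.42 × 16.9% = 48119.61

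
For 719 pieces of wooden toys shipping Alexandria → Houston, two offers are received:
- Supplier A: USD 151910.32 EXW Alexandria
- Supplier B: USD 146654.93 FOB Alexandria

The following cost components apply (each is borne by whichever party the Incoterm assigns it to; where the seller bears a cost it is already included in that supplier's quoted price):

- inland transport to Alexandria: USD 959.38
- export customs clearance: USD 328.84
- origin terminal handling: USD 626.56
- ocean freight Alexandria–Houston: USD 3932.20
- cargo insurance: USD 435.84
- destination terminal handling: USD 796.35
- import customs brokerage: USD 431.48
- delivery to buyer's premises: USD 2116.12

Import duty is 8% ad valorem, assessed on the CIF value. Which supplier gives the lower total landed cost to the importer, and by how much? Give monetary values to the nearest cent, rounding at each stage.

Supplier B is cheaper by USD 7743.78

Supplier A (EXW):
CIF value = EXW price + inland to port + export clearance + origin terminal + freight + insurance = 151910.32 + 959.38 + 328.84 + 626.56 + 3932.20 + 435.84 = 158193.14
Import duty = 158193.14 × 8% = 12655.45
Buyer bears (A): 959.38 + 328.84 + 626.56 + 3932.20 + 435.84 + 796.35 + 431.48 + 2116.12 = 9626.77
Landed cost (A) = invoice 151910.32 + 9626.77 + duty 12655.45 = 174192.54
Supplier B (FOB):
CIF value = FOB price + freight + insurance = 146654.93 + 3932.20 + 435.84 = 151022.97
Import duty = 151022.97 × 8% = 12081.84
Buyer bears (B): 3932.20 + 435.84 + 796.35 + 431.48 + 2116.12 = 7711.99
Landed cost (B) = invoice 146654.93 + 7711.99 + duty 12081.84 = 166448.76
Difference = |174192.54 − 166448.76| = 7743.78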